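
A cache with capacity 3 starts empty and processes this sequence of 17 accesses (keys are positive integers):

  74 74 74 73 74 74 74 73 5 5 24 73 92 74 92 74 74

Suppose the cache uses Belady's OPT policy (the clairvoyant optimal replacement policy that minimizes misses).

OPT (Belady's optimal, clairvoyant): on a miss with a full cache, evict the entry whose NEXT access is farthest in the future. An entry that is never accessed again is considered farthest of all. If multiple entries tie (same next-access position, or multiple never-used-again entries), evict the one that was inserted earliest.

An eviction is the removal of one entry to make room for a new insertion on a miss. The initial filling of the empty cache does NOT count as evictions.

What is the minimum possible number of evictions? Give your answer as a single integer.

OPT (Belady) simulation (capacity=3):
  1. access 74: MISS. Cache: [74]
  2. access 74: HIT. Next use of 74: step 3. Cache: [74]
  3. access 74: HIT. Next use of 74: step 5. Cache: [74]
  4. access 73: MISS. Cache: [74 73]
  5. access 74: HIT. Next use of 74: step 6. Cache: [74 73]
  6. access 74: HIT. Next use of 74: step 7. Cache: [74 73]
  7. access 74: HIT. Next use of 74: step 14. Cache: [74 73]
  8. access 73: HIT. Next use of 73: step 12. Cache: [74 73]
  9. access 5: MISS. Cache: [74 73 5]
  10. access 5: HIT. Next use of 5: never. Cache: [74 73 5]
  11. access 24: MISS, evict 5 (next use: never). Cache: [74 73 24]
  12. access 73: HIT. Next use of 73: never. Cache: [74 73 24]
  13. access 92: MISS, evict 73 (next use: never). Cache: [74 24 92]
  14. access 74: HIT. Next use of 74: step 16. Cache: [74 24 92]
  15. access 92: HIT. Next use of 92: never. Cache: [74 24 92]
  16. access 74: HIT. Next use of 74: step 17. Cache: [74 24 92]
  17. access 74: HIT. Next use of 74: never. Cache: [74 24 92]
Total: 12 hits, 5 misses, 2 evictions

Answer: 2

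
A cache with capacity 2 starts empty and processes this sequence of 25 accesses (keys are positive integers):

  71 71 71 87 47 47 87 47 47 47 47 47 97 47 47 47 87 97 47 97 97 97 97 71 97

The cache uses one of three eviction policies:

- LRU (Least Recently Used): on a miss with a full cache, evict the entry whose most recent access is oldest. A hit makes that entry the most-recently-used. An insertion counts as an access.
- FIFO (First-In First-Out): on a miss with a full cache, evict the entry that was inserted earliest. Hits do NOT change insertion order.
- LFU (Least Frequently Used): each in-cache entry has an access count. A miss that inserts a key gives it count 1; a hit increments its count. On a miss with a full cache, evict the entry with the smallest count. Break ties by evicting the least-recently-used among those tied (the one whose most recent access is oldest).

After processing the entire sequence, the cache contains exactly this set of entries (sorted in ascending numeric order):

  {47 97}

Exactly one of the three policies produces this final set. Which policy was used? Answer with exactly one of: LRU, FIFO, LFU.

Simulating under each policy and comparing final sets:
  LRU: final set = {71 97} -> differs
  FIFO: final set = {71 97} -> differs
  LFU: final set = {47 97} -> MATCHES target
Only LFU produces the target set.

Answer: LFU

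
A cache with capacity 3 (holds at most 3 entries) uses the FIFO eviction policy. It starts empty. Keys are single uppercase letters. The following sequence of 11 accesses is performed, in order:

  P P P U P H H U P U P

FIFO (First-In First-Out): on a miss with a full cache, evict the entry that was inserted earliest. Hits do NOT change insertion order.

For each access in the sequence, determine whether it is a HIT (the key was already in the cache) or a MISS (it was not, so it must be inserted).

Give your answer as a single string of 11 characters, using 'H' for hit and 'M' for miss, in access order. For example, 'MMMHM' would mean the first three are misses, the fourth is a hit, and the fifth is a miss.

FIFO simulation (capacity=3):
  1. access P: MISS. Cache (old->new): [P]
  2. access P: HIT. Cache (old->new): [P]
  3. access P: HIT. Cache (old->new): [P]
  4. access U: MISS. Cache (old->new): [P U]
  5. access P: HIT. Cache (old->new): [P U]
  6. access H: MISS. Cache (old->new): [P U H]
  7. access H: HIT. Cache (old->new): [P U H]
  8. access U: HIT. Cache (old->new): [P U H]
  9. access P: HIT. Cache (old->new): [P U H]
  10. access U: HIT. Cache (old->new): [P U H]
  11. access P: HIT. Cache (old->new): [P U H]
Total: 8 hits, 3 misses, 0 evictions

Answer: MHHMHMHHHHH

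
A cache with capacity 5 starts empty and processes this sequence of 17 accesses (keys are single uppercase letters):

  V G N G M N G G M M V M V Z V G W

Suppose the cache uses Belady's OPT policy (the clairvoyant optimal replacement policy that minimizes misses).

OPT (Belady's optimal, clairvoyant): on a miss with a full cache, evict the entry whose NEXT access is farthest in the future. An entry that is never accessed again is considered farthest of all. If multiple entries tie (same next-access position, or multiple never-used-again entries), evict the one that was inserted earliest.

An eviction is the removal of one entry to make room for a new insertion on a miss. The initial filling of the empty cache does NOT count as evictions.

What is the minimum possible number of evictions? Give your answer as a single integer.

OPT (Belady) simulation (capacity=5):
  1. access V: MISS. Cache: [V]
  2. access G: MISS. Cache: [V G]
  3. access N: MISS. Cache: [V G N]
  4. access G: HIT. Next use of G: step 7. Cache: [V G N]
  5. access M: MISS. Cache: [V G N M]
  6. access N: HIT. Next use of N: never. Cache: [V G N M]
  7. access G: HIT. Next use of G: step 8. Cache: [V G N M]
  8. access G: HIT. Next use of G: step 16. Cache: [V G N M]
  9. access M: HIT. Next use of M: step 10. Cache: [V G N M]
  10. access M: HIT. Next use of M: step 12. Cache: [V G N M]
  11. access V: HIT. Next use of V: step 13. Cache: [V G N M]
  12. access M: HIT. Next use of M: never. Cache: [V G N M]
  13. access V: HIT. Next use of V: step 15. Cache: [V G N M]
  14. access Z: MISS. Cache: [V G N M Z]
  15. access V: HIT. Next use of V: never. Cache: [V G N M Z]
  16. access G: HIT. Next use of G: never. Cache: [V G N M Z]
  17. access W: MISS, evict V (next use: never). Cache: [G N M Z W]
Total: 11 hits, 6 misses, 1 evictions

Answer: 1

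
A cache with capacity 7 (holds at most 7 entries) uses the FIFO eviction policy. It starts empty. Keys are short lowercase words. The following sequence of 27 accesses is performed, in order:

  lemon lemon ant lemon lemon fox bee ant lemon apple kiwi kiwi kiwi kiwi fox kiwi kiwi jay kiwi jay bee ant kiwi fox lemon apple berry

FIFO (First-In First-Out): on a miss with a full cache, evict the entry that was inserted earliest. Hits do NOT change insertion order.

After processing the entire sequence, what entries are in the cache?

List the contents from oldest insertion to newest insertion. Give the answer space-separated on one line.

Answer: ant fox bee apple kiwi jay berry

Derivation:
FIFO simulation (capacity=7):
  1. access lemon: MISS. Cache (old->new): [lemon]
  2. access lemon: HIT. Cache (old->new): [lemon]
  3. access ant: MISS. Cache (old->new): [lemon ant]
  4. access lemon: HIT. Cache (old->new): [lemon ant]
  5. access lemon: HIT. Cache (old->new): [lemon ant]
  6. access fox: MISS. Cache (old->new): [lemon ant fox]
  7. access bee: MISS. Cache (old->new): [lemon ant fox bee]
  8. access ant: HIT. Cache (old->new): [lemon ant fox bee]
  9. access lemon: HIT. Cache (old->new): [lemon ant fox bee]
  10. access apple: MISS. Cache (old->new): [lemon ant fox bee apple]
  11. access kiwi: MISS. Cache (old->new): [lemon ant fox bee apple kiwi]
  12. access kiwi: HIT. Cache (old->new): [lemon ant fox bee apple kiwi]
  13. access kiwi: HIT. Cache (old->new): [lemon ant fox bee apple kiwi]
  14. access kiwi: HIT. Cache (old->new): [lemon ant fox bee apple kiwi]
  15. access fox: HIT. Cache (old->new): [lemon ant fox bee apple kiwi]
  16. access kiwi: HIT. Cache (old->new): [lemon ant fox bee apple kiwi]
  17. access kiwi: HIT. Cache (old->new): [lemon ant fox bee apple kiwi]
  18. access jay: MISS. Cache (old->new): [lemon ant fox bee apple kiwi jay]
  19. access kiwi: HIT. Cache (old->new): [lemon ant fox bee apple kiwi jay]
  20. access jay: HIT. Cache (old->new): [lemon ant fox bee apple kiwi jay]
  21. access bee: HIT. Cache (old->new): [lemon ant fox bee apple kiwi jay]
  22. access ant: HIT. Cache (old->new): [lemon ant fox bee apple kiwi jay]
  23. access kiwi: HIT. Cache (old->new): [lemon ant fox bee apple kiwi jay]
  24. access fox: HIT. Cache (old->new): [lemon ant fox bee apple kiwi jay]
  25. access lemon: HIT. Cache (old->new): [lemon ant fox bee apple kiwi jay]
  26. access apple: HIT. Cache (old->new): [lemon ant fox bee apple kiwi jay]
  27. access berry: MISS, evict lemon. Cache (old->new): [ant fox bee apple kiwi jay berry]
Total: 19 hits, 8 misses, 1 evictions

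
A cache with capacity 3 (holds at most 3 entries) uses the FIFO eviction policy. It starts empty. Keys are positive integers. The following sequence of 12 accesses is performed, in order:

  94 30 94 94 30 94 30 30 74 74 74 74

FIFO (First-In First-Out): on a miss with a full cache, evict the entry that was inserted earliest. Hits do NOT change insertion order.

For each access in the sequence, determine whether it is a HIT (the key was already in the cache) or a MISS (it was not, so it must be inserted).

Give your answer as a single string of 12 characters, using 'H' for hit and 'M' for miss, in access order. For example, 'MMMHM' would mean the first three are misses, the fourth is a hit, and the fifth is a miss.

FIFO simulation (capacity=3):
  1. access 94: MISS. Cache (old->new): [94]
  2. access 30: MISS. Cache (old->new): [94 30]
  3. access 94: HIT. Cache (old->new): [94 30]
  4. access 94: HIT. Cache (old->new): [94 30]
  5. access 30: HIT. Cache (old->new): [94 30]
  6. access 94: HIT. Cache (old->new): [94 30]
  7. access 30: HIT. Cache (old->new): [94 30]
  8. access 30: HIT. Cache (old->new): [94 30]
  9. access 74: MISS. Cache (old->new): [94 30 74]
  10. access 74: HIT. Cache (old->new): [94 30 74]
  11. access 74: HIT. Cache (old->new): [94 30 74]
  12. access 74: HIT. Cache (old->new): [94 30 74]
Total: 9 hits, 3 misses, 0 evictions

Answer: MMHHHHHHMHHH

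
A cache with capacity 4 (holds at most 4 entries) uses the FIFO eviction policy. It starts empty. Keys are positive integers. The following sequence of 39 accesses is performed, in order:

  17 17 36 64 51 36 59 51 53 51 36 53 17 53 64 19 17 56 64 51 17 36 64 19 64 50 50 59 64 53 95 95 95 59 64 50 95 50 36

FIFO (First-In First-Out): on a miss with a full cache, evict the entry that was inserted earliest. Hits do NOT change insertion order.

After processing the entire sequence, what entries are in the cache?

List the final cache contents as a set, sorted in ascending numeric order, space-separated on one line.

FIFO simulation (capacity=4):
  1. access 17: MISS. Cache (old->new): [17]
  2. access 17: HIT. Cache (old->new): [17]
  3. access 36: MISS. Cache (old->new): [17 36]
  4. access 64: MISS. Cache (old->new): [17 36 64]
  5. access 51: MISS. Cache (old->new): [17 36 64 51]
  6. access 36: HIT. Cache (old->new): [17 36 64 51]
  7. access 59: MISS, evict 17. Cache (old->new): [36 64 51 59]
  8. access 51: HIT. Cache (old->new): [36 64 51 59]
  9. access 53: MISS, evict 36. Cache (old->new): [64 51 59 53]
  10. access 51: HIT. Cache (old->new): [64 51 59 53]
  11. access 36: MISS, evict 64. Cache (old->new): [51 59 53 36]
  12. access 53: HIT. Cache (old->new): [51 59 53 36]
  13. access 17: MISS, evict 51. Cache (old->new): [59 53 36 17]
  14. access 53: HIT. Cache (old->new): [59 53 36 17]
  15. access 64: MISS, evict 59. Cache (old->new): [53 36 17 64]
  16. access 19: MISS, evict 53. Cache (old->new): [36 17 64 19]
  17. access 17: HIT. Cache (old->new): [36 17 64 19]
  18. access 56: MISS, evict 36. Cache (old->new): [17 64 19 56]
  19. access 64: HIT. Cache (old->new): [17 64 19 56]
  20. access 51: MISS, evict 17. Cache (old->new): [64 19 56 51]
  21. access 17: MISS, evict 64. Cache (old->new): [19 56 51 17]
  22. access 36: MISS, evict 19. Cache (old->new): [56 51 17 36]
  23. access 64: MISS, evict 56. Cache (old->new): [51 17 36 64]
  24. access 19: MISS, evict 51. Cache (old->new): [17 36 64 19]
  25. access 64: HIT. Cache (old->new): [17 36 64 19]
  26. access 50: MISS, evict 17. Cache (old->new): [36 64 19 50]
  27. access 50: HIT. Cache (old->new): [36 64 19 50]
  28. access 59: MISS, evict 36. Cache (old->new): [64 19 50 59]
  29. access 64: HIT. Cache (old->new): [64 19 50 59]
  30. access 53: MISS, evict 64. Cache (old->new): [19 50 59 53]
  31. access 95: MISS, evict 19. Cache (old->new): [50 59 53 95]
  32. access 95: HIT. Cache (old->new): [50 59 53 95]
  33. access 95: HIT. Cache (old->new): [50 59 53 95]
  34. access 59: HIT. Cache (old->new): [50 59 53 95]
  35. access 64: MISS, evict 50. Cache (old->new): [59 53 95 64]
  36. access 50: MISS, evict 59. Cache (old->new): [53 95 64 50]
  37. access 95: HIT. Cache (old->new): [53 95 64 50]
  38. access 50: HIT. Cache (old->new): [53 95 64 50]
  39. access 36: MISS, evict 53. Cache (old->new): [95 64 50 36]
Total: 16 hits, 23 misses, 19 evictions

Answer: 36 50 64 95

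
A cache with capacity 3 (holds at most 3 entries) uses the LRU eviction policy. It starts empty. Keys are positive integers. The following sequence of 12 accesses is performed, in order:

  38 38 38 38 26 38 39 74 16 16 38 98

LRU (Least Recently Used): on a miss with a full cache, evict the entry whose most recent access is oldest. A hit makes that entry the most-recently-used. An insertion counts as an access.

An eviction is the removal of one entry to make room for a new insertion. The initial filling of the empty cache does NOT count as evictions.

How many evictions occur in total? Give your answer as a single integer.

Answer: 4

Derivation:
LRU simulation (capacity=3):
  1. access 38: MISS. Cache (LRU->MRU): [38]
  2. access 38: HIT. Cache (LRU->MRU): [38]
  3. access 38: HIT. Cache (LRU->MRU): [38]
  4. access 38: HIT. Cache (LRU->MRU): [38]
  5. access 26: MISS. Cache (LRU->MRU): [38 26]
  6. access 38: HIT. Cache (LRU->MRU): [26 38]
  7. access 39: MISS. Cache (LRU->MRU): [26 38 39]
  8. access 74: MISS, evict 26. Cache (LRU->MRU): [38 39 74]
  9. access 16: MISS, evict 38. Cache (LRU->MRU): [39 74 16]
  10. access 16: HIT. Cache (LRU->MRU): [39 74 16]
  11. access 38: MISS, evict 39. Cache (LRU->MRU): [74 16 38]
  12. access 98: MISS, evict 74. Cache (LRU->MRU): [16 38 98]
Total: 5 hits, 7 misses, 4 evictions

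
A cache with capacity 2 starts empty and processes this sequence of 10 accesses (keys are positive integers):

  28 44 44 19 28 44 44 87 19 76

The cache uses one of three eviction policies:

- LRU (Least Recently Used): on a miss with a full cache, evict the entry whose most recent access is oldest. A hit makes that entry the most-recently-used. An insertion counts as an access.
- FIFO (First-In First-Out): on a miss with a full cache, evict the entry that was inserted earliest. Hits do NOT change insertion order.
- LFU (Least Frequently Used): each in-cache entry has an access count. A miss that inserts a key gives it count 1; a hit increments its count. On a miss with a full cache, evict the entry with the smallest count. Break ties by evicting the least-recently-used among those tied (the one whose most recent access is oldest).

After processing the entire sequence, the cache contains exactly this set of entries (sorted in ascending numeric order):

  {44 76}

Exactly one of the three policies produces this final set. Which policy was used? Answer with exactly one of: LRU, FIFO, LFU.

Simulating under each policy and comparing final sets:
  LRU: final set = {19 76} -> differs
  FIFO: final set = {19 76} -> differs
  LFU: final set = {44 76} -> MATCHES target
Only LFU produces the target set.

Answer: LFU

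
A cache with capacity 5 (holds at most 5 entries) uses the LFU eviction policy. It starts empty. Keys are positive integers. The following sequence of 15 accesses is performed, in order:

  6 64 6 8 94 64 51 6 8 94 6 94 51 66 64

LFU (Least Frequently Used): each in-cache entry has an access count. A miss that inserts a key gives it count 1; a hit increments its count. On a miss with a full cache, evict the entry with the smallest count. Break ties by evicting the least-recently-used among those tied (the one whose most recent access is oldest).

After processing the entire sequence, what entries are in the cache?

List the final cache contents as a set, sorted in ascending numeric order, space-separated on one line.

Answer: 6 8 51 64 94

Derivation:
LFU simulation (capacity=5):
  1. access 6: MISS. Cache: [6(c=1)]
  2. access 64: MISS. Cache: [6(c=1) 64(c=1)]
  3. access 6: HIT, count now 2. Cache: [64(c=1) 6(c=2)]
  4. access 8: MISS. Cache: [64(c=1) 8(c=1) 6(c=2)]
  5. access 94: MISS. Cache: [64(c=1) 8(c=1) 94(c=1) 6(c=2)]
  6. access 64: HIT, count now 2. Cache: [8(c=1) 94(c=1) 6(c=2) 64(c=2)]
  7. access 51: MISS. Cache: [8(c=1) 94(c=1) 51(c=1) 6(c=2) 64(c=2)]
  8. access 6: HIT, count now 3. Cache: [8(c=1) 94(c=1) 51(c=1) 64(c=2) 6(c=3)]
  9. access 8: HIT, count now 2. Cache: [94(c=1) 51(c=1) 64(c=2) 8(c=2) 6(c=3)]
  10. access 94: HIT, count now 2. Cache: [51(c=1) 64(c=2) 8(c=2) 94(c=2) 6(c=3)]
  11. access 6: HIT, count now 4. Cache: [51(c=1) 64(c=2) 8(c=2) 94(c=2) 6(c=4)]
  12. access 94: HIT, count now 3. Cache: [51(c=1) 64(c=2) 8(c=2) 94(c=3) 6(c=4)]
  13. access 51: HIT, count now 2. Cache: [64(c=2) 8(c=2) 51(c=2) 94(c=3) 6(c=4)]
  14. access 66: MISS, evict 64(c=2). Cache: [66(c=1) 8(c=2) 51(c=2) 94(c=3) 6(c=4)]
  15. access 64: MISS, evict 66(c=1). Cache: [64(c=1) 8(c=2) 51(c=2) 94(c=3) 6(c=4)]
Total: 8 hits, 7 misses, 2 evictions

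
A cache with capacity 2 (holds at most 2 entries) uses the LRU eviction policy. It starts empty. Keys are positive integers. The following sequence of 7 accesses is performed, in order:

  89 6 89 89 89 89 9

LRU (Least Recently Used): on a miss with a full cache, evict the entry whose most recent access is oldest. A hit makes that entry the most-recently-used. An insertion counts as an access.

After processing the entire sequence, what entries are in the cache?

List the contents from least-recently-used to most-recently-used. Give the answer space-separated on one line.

LRU simulation (capacity=2):
  1. access 89: MISS. Cache (LRU->MRU): [89]
  2. access 6: MISS. Cache (LRU->MRU): [89 6]
  3. access 89: HIT. Cache (LRU->MRU): [6 89]
  4. access 89: HIT. Cache (LRU->MRU): [6 89]
  5. access 89: HIT. Cache (LRU->MRU): [6 89]
  6. access 89: HIT. Cache (LRU->MRU): [6 89]
  7. access 9: MISS, evict 6. Cache (LRU->MRU): [89 9]
Total: 4 hits, 3 misses, 1 evictions

Answer: 89 9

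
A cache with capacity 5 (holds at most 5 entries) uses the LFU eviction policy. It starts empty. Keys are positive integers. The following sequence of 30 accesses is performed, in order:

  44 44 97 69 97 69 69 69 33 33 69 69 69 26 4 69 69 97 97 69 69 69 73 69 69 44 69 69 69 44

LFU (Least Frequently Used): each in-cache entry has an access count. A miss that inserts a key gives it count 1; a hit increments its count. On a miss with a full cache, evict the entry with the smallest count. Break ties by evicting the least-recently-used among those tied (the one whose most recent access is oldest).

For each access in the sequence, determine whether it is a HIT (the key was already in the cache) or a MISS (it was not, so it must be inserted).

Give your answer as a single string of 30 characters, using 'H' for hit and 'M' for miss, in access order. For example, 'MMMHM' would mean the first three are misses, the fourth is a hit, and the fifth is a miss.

Answer: MHMMHHHHMHHHHMMHHHHHHHMHHHHHHH

Derivation:
LFU simulation (capacity=5):
  1. access 44: MISS. Cache: [44(c=1)]
  2. access 44: HIT, count now 2. Cache: [44(c=2)]
  3. access 97: MISS. Cache: [97(c=1) 44(c=2)]
  4. access 69: MISS. Cache: [97(c=1) 69(c=1) 44(c=2)]
  5. access 97: HIT, count now 2. Cache: [69(c=1) 44(c=2) 97(c=2)]
  6. access 69: HIT, count now 2. Cache: [44(c=2) 97(c=2) 69(c=2)]
  7. access 69: HIT, count now 3. Cache: [44(c=2) 97(c=2) 69(c=3)]
  8. access 69: HIT, count now 4. Cache: [44(c=2) 97(c=2) 69(c=4)]
  9. access 33: MISS. Cache: [33(c=1) 44(c=2) 97(c=2) 69(c=4)]
  10. access 33: HIT, count now 2. Cache: [44(c=2) 97(c=2) 33(c=2) 69(c=4)]
  11. access 69: HIT, count now 5. Cache: [44(c=2) 97(c=2) 33(c=2) 69(c=5)]
  12. access 69: HIT, count now 6. Cache: [44(c=2) 97(c=2) 33(c=2) 69(c=6)]
  13. access 69: HIT, count now 7. Cache: [44(c=2) 97(c=2) 33(c=2) 69(c=7)]
  14. access 26: MISS. Cache: [26(c=1) 44(c=2) 97(c=2) 33(c=2) 69(c=7)]
  15. access 4: MISS, evict 26(c=1). Cache: [4(c=1) 44(c=2) 97(c=2) 33(c=2) 69(c=7)]
  16. access 69: HIT, count now 8. Cache: [4(c=1) 44(c=2) 97(c=2) 33(c=2) 69(c=8)]
  17. access 69: HIT, count now 9. Cache: [4(c=1) 44(c=2) 97(c=2) 33(c=2) 69(c=9)]
  18. access 97: HIT, count now 3. Cache: [4(c=1) 44(c=2) 33(c=2) 97(c=3) 69(c=9)]
  19. access 97: HIT, count now 4. Cache: [4(c=1) 44(c=2) 33(c=2) 97(c=4) 69(c=9)]
  20. access 69: HIT, count now 10. Cache: [4(c=1) 44(c=2) 33(c=2) 97(c=4) 69(c=10)]
  21. access 69: HIT, count now 11. Cache: [4(c=1) 44(c=2) 33(c=2) 97(c=4) 69(c=11)]
  22. access 69: HIT, count now 12. Cache: [4(c=1) 44(c=2) 33(c=2) 97(c=4) 69(c=12)]
  23. access 73: MISS, evict 4(c=1). Cache: [73(c=1) 44(c=2) 33(c=2) 97(c=4) 69(c=12)]
  24. access 69: HIT, count now 13. Cache: [73(c=1) 44(c=2) 33(c=2) 97(c=4) 69(c=13)]
  25. access 69: HIT, count now 14. Cache: [73(c=1) 44(c=2) 33(c=2) 97(c=4) 69(c=14)]
  26. access 44: HIT, count now 3. Cache: [73(c=1) 33(c=2) 44(c=3) 97(c=4) 69(c=14)]
  27. access 69: HIT, count now 15. Cache: [73(c=1) 33(c=2) 44(c=3) 97(c=4) 69(c=15)]
  28. access 69: HIT, count now 16. Cache: [73(c=1) 33(c=2) 44(c=3) 97(c=4) 69(c=16)]
  29. access 69: HIT, count now 17. Cache: [73(c=1) 33(c=2) 44(c=3) 97(c=4) 69(c=17)]
  30. access 44: HIT, count now 4. Cache: [73(c=1) 33(c=2) 97(c=4) 44(c=4) 69(c=17)]
Total: 23 hits, 7 misses, 2 evictions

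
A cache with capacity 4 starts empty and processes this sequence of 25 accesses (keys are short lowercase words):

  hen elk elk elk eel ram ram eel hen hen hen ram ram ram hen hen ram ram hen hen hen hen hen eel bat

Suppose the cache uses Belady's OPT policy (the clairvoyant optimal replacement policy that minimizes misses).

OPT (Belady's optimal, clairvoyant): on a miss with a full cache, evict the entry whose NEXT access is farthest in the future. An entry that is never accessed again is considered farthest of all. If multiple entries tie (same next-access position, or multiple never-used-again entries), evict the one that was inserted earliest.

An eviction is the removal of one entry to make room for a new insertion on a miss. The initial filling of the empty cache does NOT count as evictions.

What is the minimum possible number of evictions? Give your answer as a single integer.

Answer: 1

Derivation:
OPT (Belady) simulation (capacity=4):
  1. access hen: MISS. Cache: [hen]
  2. access elk: MISS. Cache: [hen elk]
  3. access elk: HIT. Next use of elk: step 4. Cache: [hen elk]
  4. access elk: HIT. Next use of elk: never. Cache: [hen elk]
  5. access eel: MISS. Cache: [hen elk eel]
  6. access ram: MISS. Cache: [hen elk eel ram]
  7. access ram: HIT. Next use of ram: step 12. Cache: [hen elk eel ram]
  8. access eel: HIT. Next use of eel: step 24. Cache: [hen elk eel ram]
  9. access hen: HIT. Next use of hen: step 10. Cache: [hen elk eel ram]
  10. access hen: HIT. Next use of hen: step 11. Cache: [hen elk eel ram]
  11. access hen: HIT. Next use of hen: step 15. Cache: [hen elk eel ram]
  12. access ram: HIT. Next use of ram: step 13. Cache: [hen elk eel ram]
  13. access ram: HIT. Next use of ram: step 14. Cache: [hen elk eel ram]
  14. access ram: HIT. Next use of ram: step 17. Cache: [hen elk eel ram]
  15. access hen: HIT. Next use of hen: step 16. Cache: [hen elk eel ram]
  16. access hen: HIT. Next use of hen: step 19. Cache: [hen elk eel ram]
  17. access ram: HIT. Next use of ram: step 18. Cache: [hen elk eel ram]
  18. access ram: HIT. Next use of ram: never. Cache: [hen elk eel ram]
  19. access hen: HIT. Next use of hen: step 20. Cache: [hen elk eel ram]
  20. access hen: HIT. Next use of hen: step 21. Cache: [hen elk eel ram]
  21. access hen: HIT. Next use of hen: step 22. Cache: [hen elk eel ram]
  22. access hen: HIT. Next use of hen: step 23. Cache: [hen elk eel ram]
  23. access hen: HIT. Next use of hen: never. Cache: [hen elk eel ram]
  24. access eel: HIT. Next use of eel: never. Cache: [hen elk eel ram]
  25. access bat: MISS, evict hen (next use: never). Cache: [elk eel ram bat]
Total: 20 hits, 5 misses, 1 evictions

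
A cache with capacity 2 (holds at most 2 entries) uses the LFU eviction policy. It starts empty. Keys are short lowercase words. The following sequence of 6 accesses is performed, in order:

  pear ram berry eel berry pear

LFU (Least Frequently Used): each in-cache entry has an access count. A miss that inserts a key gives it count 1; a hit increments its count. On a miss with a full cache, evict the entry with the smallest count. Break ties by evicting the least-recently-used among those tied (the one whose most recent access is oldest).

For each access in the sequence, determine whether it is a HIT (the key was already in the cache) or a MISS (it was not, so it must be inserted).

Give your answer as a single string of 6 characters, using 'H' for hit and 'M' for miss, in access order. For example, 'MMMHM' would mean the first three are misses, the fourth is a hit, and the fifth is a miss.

LFU simulation (capacity=2):
  1. access pear: MISS. Cache: [pear(c=1)]
  2. access ram: MISS. Cache: [pear(c=1) ram(c=1)]
  3. access berry: MISS, evict pear(c=1). Cache: [ram(c=1) berry(c=1)]
  4. access eel: MISS, evict ram(c=1). Cache: [berry(c=1) eel(c=1)]
  5. access berry: HIT, count now 2. Cache: [eel(c=1) berry(c=2)]
  6. access pear: MISS, evict eel(c=1). Cache: [pear(c=1) berry(c=2)]
Total: 1 hits, 5 misses, 3 evictions

Answer: MMMMHM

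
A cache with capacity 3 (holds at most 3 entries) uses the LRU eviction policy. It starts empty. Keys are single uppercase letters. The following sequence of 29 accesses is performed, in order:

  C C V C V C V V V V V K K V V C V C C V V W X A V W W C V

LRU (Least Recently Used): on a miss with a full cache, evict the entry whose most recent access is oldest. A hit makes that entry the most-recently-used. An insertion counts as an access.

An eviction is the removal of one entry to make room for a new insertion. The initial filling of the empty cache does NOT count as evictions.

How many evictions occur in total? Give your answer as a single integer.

Answer: 6

Derivation:
LRU simulation (capacity=3):
  1. access C: MISS. Cache (LRU->MRU): [C]
  2. access C: HIT. Cache (LRU->MRU): [C]
  3. access V: MISS. Cache (LRU->MRU): [C V]
  4. access C: HIT. Cache (LRU->MRU): [V C]
  5. access V: HIT. Cache (LRU->MRU): [C V]
  6. access C: HIT. Cache (LRU->MRU): [V C]
  7. access V: HIT. Cache (LRU->MRU): [C V]
  8. access V: HIT. Cache (LRU->MRU): [C V]
  9. access V: HIT. Cache (LRU->MRU): [C V]
  10. access V: HIT. Cache (LRU->MRU): [C V]
  11. access V: HIT. Cache (LRU->MRU): [C V]
  12. access K: MISS. Cache (LRU->MRU): [C V K]
  13. access K: HIT. Cache (LRU->MRU): [C V K]
  14. access V: HIT. Cache (LRU->MRU): [C K V]
  15. access V: HIT. Cache (LRU->MRU): [C K V]
  16. access C: HIT. Cache (LRU->MRU): [K V C]
  17. access V: HIT. Cache (LRU->MRU): [K C V]
  18. access C: HIT. Cache (LRU->MRU): [K V C]
  19. access C: HIT. Cache (LRU->MRU): [K V C]
  20. access V: HIT. Cache (LRU->MRU): [K C V]
  21. access V: HIT. Cache (LRU->MRU): [K C V]
  22. access W: MISS, evict K. Cache (LRU->MRU): [C V W]
  23. access X: MISS, evict C. Cache (LRU->MRU): [V W X]
  24. access A: MISS, evict V. Cache (LRU->MRU): [W X A]
  25. access V: MISS, evict W. Cache (LRU->MRU): [X A V]
  26. access W: MISS, evict X. Cache (LRU->MRU): [A V W]
  27. access W: HIT. Cache (LRU->MRU): [A V W]
  28. access C: MISS, evict A. Cache (LRU->MRU): [V W C]
  29. access V: HIT. Cache (LRU->MRU): [W C V]
Total: 20 hits, 9 misses, 6 evictions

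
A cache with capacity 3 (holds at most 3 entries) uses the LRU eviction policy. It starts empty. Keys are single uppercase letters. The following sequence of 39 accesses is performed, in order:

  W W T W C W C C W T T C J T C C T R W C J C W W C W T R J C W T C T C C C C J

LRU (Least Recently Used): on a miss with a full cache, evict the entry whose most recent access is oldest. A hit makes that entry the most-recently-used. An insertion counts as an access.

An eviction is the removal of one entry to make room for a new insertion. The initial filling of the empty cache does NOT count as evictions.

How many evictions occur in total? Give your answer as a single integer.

Answer: 12

Derivation:
LRU simulation (capacity=3):
  1. access W: MISS. Cache (LRU->MRU): [W]
  2. access W: HIT. Cache (LRU->MRU): [W]
  3. access T: MISS. Cache (LRU->MRU): [W T]
  4. access W: HIT. Cache (LRU->MRU): [T W]
  5. access C: MISS. Cache (LRU->MRU): [T W C]
  6. access W: HIT. Cache (LRU->MRU): [T C W]
  7. access C: HIT. Cache (LRU->MRU): [T W C]
  8. access C: HIT. Cache (LRU->MRU): [T W C]
  9. access W: HIT. Cache (LRU->MRU): [T C W]
  10. access T: HIT. Cache (LRU->MRU): [C W T]
  11. access T: HIT. Cache (LRU->MRU): [C W T]
  12. access C: HIT. Cache (LRU->MRU): [W T C]
  13. access J: MISS, evict W. Cache (LRU->MRU): [T C J]
  14. access T: HIT. Cache (LRU->MRU): [C J T]
  15. access C: HIT. Cache (LRU->MRU): [J T C]
  16. access C: HIT. Cache (LRU->MRU): [J T C]
  17. access T: HIT. Cache (LRU->MRU): [J C T]
  18. access R: MISS, evict J. Cache (LRU->MRU): [C T R]
  19. access W: MISS, evict C. Cache (LRU->MRU): [T R W]
  20. access C: MISS, evict T. Cache (LRU->MRU): [R W C]
  21. access J: MISS, evict R. Cache (LRU->MRU): [W C J]
  22. access C: HIT. Cache (LRU->MRU): [W J C]
  23. access W: HIT. Cache (LRU->MRU): [J C W]
  24. access W: HIT. Cache (LRU->MRU): [J C W]
  25. access C: HIT. Cache (LRU->MRU): [J W C]
  26. access W: HIT. Cache (LRU->MRU): [J C W]
  27. access T: MISS, evict J. Cache (LRU->MRU): [C W T]
  28. access R: MISS, evict C. Cache (LRU->MRU): [W T R]
  29. access J: MISS, evict W. Cache (LRU->MRU): [T R J]
  30. access C: MISS, evict T. Cache (LRU->MRU): [R J C]
  31. access W: MISS, evict R. Cache (LRU->MRU): [J C W]
  32. access T: MISS, evict J. Cache (LRU->MRU): [C W T]
  33. access C: HIT. Cache (LRU->MRU): [W T C]
  34. access T: HIT. Cache (LRU->MRU): [W C T]
  35. access C: HIT. Cache (LRU->MRU): [W T C]
  36. access C: HIT. Cache (LRU->MRU): [W T C]
  37. access C: HIT. Cache (LRU->MRU): [W T C]
  38. access C: HIT. Cache (LRU->MRU): [W T C]
  39. access J: MISS, evict W. Cache (LRU->MRU): [T C J]
Total: 24 hits, 15 misses, 12 evictions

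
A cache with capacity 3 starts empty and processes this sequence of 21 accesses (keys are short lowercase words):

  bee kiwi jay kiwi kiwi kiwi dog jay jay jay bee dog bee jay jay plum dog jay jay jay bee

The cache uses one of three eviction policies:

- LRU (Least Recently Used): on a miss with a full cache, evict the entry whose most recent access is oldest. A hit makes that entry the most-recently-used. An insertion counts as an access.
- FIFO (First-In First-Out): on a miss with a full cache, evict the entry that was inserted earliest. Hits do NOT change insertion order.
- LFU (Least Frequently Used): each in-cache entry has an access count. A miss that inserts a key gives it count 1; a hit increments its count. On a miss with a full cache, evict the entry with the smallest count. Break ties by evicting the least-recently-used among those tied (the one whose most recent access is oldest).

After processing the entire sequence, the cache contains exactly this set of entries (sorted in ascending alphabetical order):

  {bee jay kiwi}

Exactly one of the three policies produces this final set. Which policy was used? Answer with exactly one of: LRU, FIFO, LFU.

Answer: LFU

Derivation:
Simulating under each policy and comparing final sets:
  LRU: final set = {bee dog jay} -> differs
  FIFO: final set = {bee jay plum} -> differs
  LFU: final set = {bee jay kiwi} -> MATCHES target
Only LFU produces the target set.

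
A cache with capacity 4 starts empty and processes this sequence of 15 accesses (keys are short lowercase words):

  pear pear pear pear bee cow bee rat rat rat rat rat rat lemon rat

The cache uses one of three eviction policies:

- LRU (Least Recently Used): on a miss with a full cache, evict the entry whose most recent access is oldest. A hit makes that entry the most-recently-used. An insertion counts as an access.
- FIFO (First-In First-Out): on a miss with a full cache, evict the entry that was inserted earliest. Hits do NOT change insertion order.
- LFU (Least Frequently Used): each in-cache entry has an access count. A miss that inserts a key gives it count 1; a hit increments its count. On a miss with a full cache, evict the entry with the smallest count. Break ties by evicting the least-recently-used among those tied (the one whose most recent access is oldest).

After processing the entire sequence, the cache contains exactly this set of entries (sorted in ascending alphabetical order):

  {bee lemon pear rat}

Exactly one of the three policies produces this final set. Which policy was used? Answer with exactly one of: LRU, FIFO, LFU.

Answer: LFU

Derivation:
Simulating under each policy and comparing final sets:
  LRU: final set = {bee cow lemon rat} -> differs
  FIFO: final set = {bee cow lemon rat} -> differs
  LFU: final set = {bee lemon pear rat} -> MATCHES target
Only LFU produces the target set.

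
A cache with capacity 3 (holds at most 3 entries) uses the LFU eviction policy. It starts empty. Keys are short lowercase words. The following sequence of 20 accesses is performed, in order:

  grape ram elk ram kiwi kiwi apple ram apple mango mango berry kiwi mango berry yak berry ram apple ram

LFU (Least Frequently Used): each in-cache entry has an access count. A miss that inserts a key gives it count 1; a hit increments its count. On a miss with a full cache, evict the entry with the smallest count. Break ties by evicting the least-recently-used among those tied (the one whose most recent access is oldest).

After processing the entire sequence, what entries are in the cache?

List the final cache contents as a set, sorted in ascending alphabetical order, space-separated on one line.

LFU simulation (capacity=3):
  1. access grape: MISS. Cache: [grape(c=1)]
  2. access ram: MISS. Cache: [grape(c=1) ram(c=1)]
  3. access elk: MISS. Cache: [grape(c=1) ram(c=1) elk(c=1)]
  4. access ram: HIT, count now 2. Cache: [grape(c=1) elk(c=1) ram(c=2)]
  5. access kiwi: MISS, evict grape(c=1). Cache: [elk(c=1) kiwi(c=1) ram(c=2)]
  6. access kiwi: HIT, count now 2. Cache: [elk(c=1) ram(c=2) kiwi(c=2)]
  7. access apple: MISS, evict elk(c=1). Cache: [apple(c=1) ram(c=2) kiwi(c=2)]
  8. access ram: HIT, count now 3. Cache: [apple(c=1) kiwi(c=2) ram(c=3)]
  9. access apple: HIT, count now 2. Cache: [kiwi(c=2) apple(c=2) ram(c=3)]
  10. access mango: MISS, evict kiwi(c=2). Cache: [mango(c=1) apple(c=2) ram(c=3)]
  11. access mango: HIT, count now 2. Cache: [apple(c=2) mango(c=2) ram(c=3)]
  12. access berry: MISS, evict apple(c=2). Cache: [berry(c=1) mango(c=2) ram(c=3)]
  13. access kiwi: MISS, evict berry(c=1). Cache: [kiwi(c=1) mango(c=2) ram(c=3)]
  14. access mango: HIT, count now 3. Cache: [kiwi(c=1) ram(c=3) mango(c=3)]
  15. access berry: MISS, evict kiwi(c=1). Cache: [berry(c=1) ram(c=3) mango(c=3)]
  16. access yak: MISS, evict berry(c=1). Cache: [yak(c=1) ram(c=3) mango(c=3)]
  17. access berry: MISS, evict yak(c=1). Cache: [berry(c=1) ram(c=3) mango(c=3)]
  18. access ram: HIT, count now 4. Cache: [berry(c=1) mango(c=3) ram(c=4)]
  19. access apple: MISS, evict berry(c=1). Cache: [apple(c=1) mango(c=3) ram(c=4)]
  20. access ram: HIT, count now 5. Cache: [apple(c=1) mango(c=3) ram(c=5)]
Total: 8 hits, 12 misses, 9 evictions

Answer: apple mango ram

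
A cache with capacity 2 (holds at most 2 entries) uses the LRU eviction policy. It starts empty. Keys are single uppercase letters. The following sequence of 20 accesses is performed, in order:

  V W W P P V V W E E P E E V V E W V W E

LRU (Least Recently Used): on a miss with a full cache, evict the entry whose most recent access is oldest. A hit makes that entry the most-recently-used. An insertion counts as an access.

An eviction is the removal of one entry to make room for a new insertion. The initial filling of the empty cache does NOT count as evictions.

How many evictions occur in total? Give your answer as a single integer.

LRU simulation (capacity=2):
  1. access V: MISS. Cache (LRU->MRU): [V]
  2. access W: MISS. Cache (LRU->MRU): [V W]
  3. access W: HIT. Cache (LRU->MRU): [V W]
  4. access P: MISS, evict V. Cache (LRU->MRU): [W P]
  5. access P: HIT. Cache (LRU->MRU): [W P]
  6. access V: MISS, evict W. Cache (LRU->MRU): [P V]
  7. access V: HIT. Cache (LRU->MRU): [P V]
  8. access W: MISS, evict P. Cache (LRU->MRU): [V W]
  9. access E: MISS, evict V. Cache (LRU->MRU): [W E]
  10. access E: HIT. Cache (LRU->MRU): [W E]
  11. access P: MISS, evict W. Cache (LRU->MRU): [E P]
  12. access E: HIT. Cache (LRU->MRU): [P E]
  13. access E: HIT. Cache (LRU->MRU): [P E]
  14. access V: MISS, evict P. Cache (LRU->MRU): [E V]
  15. access V: HIT. Cache (LRU->MRU): [E V]
  16. access E: HIT. Cache (LRU->MRU): [V E]
  17. access W: MISS, evict V. Cache (LRU->MRU): [E W]
  18. access V: MISS, evict E. Cache (LRU->MRU): [W V]
  19. access W: HIT. Cache (LRU->MRU): [V W]
  20. access E: MISS, evict V. Cache (LRU->MRU): [W E]
Total: 9 hits, 11 misses, 9 evictions

Answer: 9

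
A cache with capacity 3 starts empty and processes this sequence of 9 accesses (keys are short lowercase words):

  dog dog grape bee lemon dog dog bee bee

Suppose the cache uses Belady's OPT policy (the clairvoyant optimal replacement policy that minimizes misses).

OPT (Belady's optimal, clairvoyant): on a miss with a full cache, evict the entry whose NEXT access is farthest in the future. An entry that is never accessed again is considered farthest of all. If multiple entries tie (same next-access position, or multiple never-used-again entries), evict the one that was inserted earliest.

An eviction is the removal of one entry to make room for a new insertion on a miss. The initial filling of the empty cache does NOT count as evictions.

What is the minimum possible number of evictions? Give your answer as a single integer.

OPT (Belady) simulation (capacity=3):
  1. access dog: MISS. Cache: [dog]
  2. access dog: HIT. Next use of dog: step 6. Cache: [dog]
  3. access grape: MISS. Cache: [dog grape]
  4. access bee: MISS. Cache: [dog grape bee]
  5. access lemon: MISS, evict grape (next use: never). Cache: [dog bee lemon]
  6. access dog: HIT. Next use of dog: step 7. Cache: [dog bee lemon]
  7. access dog: HIT. Next use of dog: never. Cache: [dog bee lemon]
  8. access bee: HIT. Next use of bee: step 9. Cache: [dog bee lemon]
  9. access bee: HIT. Next use of bee: never. Cache: [dog bee lemon]
Total: 5 hits, 4 misses, 1 evictions

Answer: 1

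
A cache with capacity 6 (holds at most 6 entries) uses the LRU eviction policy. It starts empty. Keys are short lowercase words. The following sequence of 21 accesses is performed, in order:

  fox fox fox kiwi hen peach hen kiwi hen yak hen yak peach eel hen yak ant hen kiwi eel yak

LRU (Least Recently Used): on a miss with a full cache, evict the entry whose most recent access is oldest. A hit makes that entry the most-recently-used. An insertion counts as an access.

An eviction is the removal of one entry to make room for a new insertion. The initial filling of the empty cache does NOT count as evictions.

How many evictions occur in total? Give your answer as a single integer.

LRU simulation (capacity=6):
  1. access fox: MISS. Cache (LRU->MRU): [fox]
  2. access fox: HIT. Cache (LRU->MRU): [fox]
  3. access fox: HIT. Cache (LRU->MRU): [fox]
  4. access kiwi: MISS. Cache (LRU->MRU): [fox kiwi]
  5. access hen: MISS. Cache (LRU->MRU): [fox kiwi hen]
  6. access peach: MISS. Cache (LRU->MRU): [fox kiwi hen peach]
  7. access hen: HIT. Cache (LRU->MRU): [fox kiwi peach hen]
  8. access kiwi: HIT. Cache (LRU->MRU): [fox peach hen kiwi]
  9. access hen: HIT. Cache (LRU->MRU): [fox peach kiwi hen]
  10. access yak: MISS. Cache (LRU->MRU): [fox peach kiwi hen yak]
  11. access hen: HIT. Cache (LRU->MRU): [fox peach kiwi yak hen]
  12. access yak: HIT. Cache (LRU->MRU): [fox peach kiwi hen yak]
  13. access peach: HIT. Cache (LRU->MRU): [fox kiwi hen yak peach]
  14. access eel: MISS. Cache (LRU->MRU): [fox kiwi hen yak peach eel]
  15. access hen: HIT. Cache (LRU->MRU): [fox kiwi yak peach eel hen]
  16. access yak: HIT. Cache (LRU->MRU): [fox kiwi peach eel hen yak]
  17. access ant: MISS, evict fox. Cache (LRU->MRU): [kiwi peach eel hen yak ant]
  18. access hen: HIT. Cache (LRU->MRU): [kiwi peach eel yak ant hen]
  19. access kiwi: HIT. Cache (LRU->MRU): [peach eel yak ant hen kiwi]
  20. access eel: HIT. Cache (LRU->MRU): [peach yak ant hen kiwi eel]
  21. access yak: HIT. Cache (LRU->MRU): [peach ant hen kiwi eel yak]
Total: 14 hits, 7 misses, 1 evictions

Answer: 1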